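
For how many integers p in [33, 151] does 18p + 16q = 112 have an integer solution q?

14

gcd(18, 16) = 2  (18 = 1×16 + 2, 16 = 8×2).
Back-substituting, 18×(1) + 16×(-1) = 2.
Scale by 56: particular solution (56, -56); reduce p mod 8: (0, 7).
General solution: p = 0 + 8t, q = 7 - 9t for integer t.
33 ≤ 0 + 8t ≤ 151 gives t ∈ [5, 18], which is 14 values.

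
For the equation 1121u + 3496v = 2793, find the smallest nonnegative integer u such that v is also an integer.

121

gcd(3496, 1121) = 19.
19 divides 2793, so solutions exist.
By Bézout, 1121×(-53) + 3496×(17) = 19.
Scale by 2793/19 = 147: (u₀, v₀) = (-7791, 2499).
General solution: u = -7791 + 184t, v = 2499 - 59t for integer t.
u ≥ 0: smallest is -7791 mod 184 = 121 (at t = 43), with v = -38.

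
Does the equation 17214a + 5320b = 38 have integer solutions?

yes

gcd(17214, 5320) = 38.
38 divides 38, so integer solutions exist.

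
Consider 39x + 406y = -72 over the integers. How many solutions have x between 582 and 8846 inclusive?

gcd(406, 39) = 1.
By Bézout, 39*(177) + 406*(-17) = 1.
Particular solution: (248, -24).
General solution: x = 248 + 406t, y = -24 - 39t for integer t.
582 ≤ 248 + 406t ≤ 8846 gives t ∈ [1, 21], which is 21 values.

21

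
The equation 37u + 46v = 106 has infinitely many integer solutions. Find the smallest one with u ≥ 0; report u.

gcd(46, 37):
  46 = 1·37 + 9
  37 = 4·9 + 1
  9 = 9·1
so gcd(46, 37) = 1.
1 divides 106, so solutions exist.
Back-substitute for Bézout coefficients:
  1 = 37 - 4·9
  ... = 37·(5) + 46·(-4)
Scale by 106/1 = 106: (u₀, v₀) = (530, -424).
General solution: u = 530 + 46t, v = -424 - 37t for integer t.
u ≥ 0: smallest is 530 mod 46 = 24 (at t = -11), with v = -17.

24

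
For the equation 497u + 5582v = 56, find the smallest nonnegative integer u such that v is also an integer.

gcd(5582, 497) = 1.
1 divides 56, so solutions exist.
By Bézout, 497×(1359) + 5582×(-121) = 1.
Scale by 56/1 = 56: (u₀, v₀) = (76104, -6776).
General solution: u = 76104 + 5582t, v = -6776 - 497t for integer t.
u ≥ 0: smallest is 76104 mod 5582 = 3538 (at t = -13), with v = -315.

3538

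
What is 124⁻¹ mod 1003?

gcd(1003, 124) = 1  (1003 = 8×124 + 11, 124 = 11×11 + 3, 11 = 3×3 + 2, 3 = 1×2 + 1, 2 = 2×1).
Back-substituting, 124×(364) + 1003×(-45) = 1.
So 124×364 ≡ 1 (mod 1003), and 364 mod 1003 = 364.

364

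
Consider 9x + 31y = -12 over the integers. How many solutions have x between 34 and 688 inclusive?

21

gcd(31, 9):
  31 = 3*9 + 4
  9 = 2*4 + 1
  4 = 4*1
so gcd(31, 9) = 1.
Back-substitute for Bézout coefficients:
  1 = 9 - 2*4
  ... = 9*(7) + 31*(-2)
Scale by -12: particular solution (-84, 24); reduce x mod 31: (9, -3).
General solution: x = 9 + 31t, y = -3 - 9t for integer t.
34 ≤ 9 + 31t ≤ 688 gives t ∈ [1, 21], which is 21 values.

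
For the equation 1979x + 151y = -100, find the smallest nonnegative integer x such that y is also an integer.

107

gcd(1979, 151) = 1  (1979 = 13×151 + 16, 151 = 9×16 + 7, 16 = 2×7 + 2, 7 = 3×2 + 1, 2 = 2×1).
1 divides -100, so solutions exist.
Back-substituting, 1979×(-66) + 151×(865) = 1.
Scale by -100/1 = -100: (x₀, y₀) = (6600, -86500).
General solution: x = 6600 + 151t, y = -86500 - 1979t for integer t.
x ≥ 0: smallest is 6600 mod 151 = 107 (at t = -43), with y = -1403.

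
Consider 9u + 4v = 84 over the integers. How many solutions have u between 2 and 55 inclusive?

gcd(9, 4) = 1  (9 = 2*4 + 1, 4 = 4*1).
Back-substituting, 9*(1) + 4*(-2) = 1.
Scale by 84: particular solution (84, -168); reduce u mod 4: (0, 21).
General solution: u = 0 + 4t, v = 21 - 9t for integer t.
2 ≤ 0 + 4t ≤ 55 gives t ∈ [1, 13], which is 13 values.

13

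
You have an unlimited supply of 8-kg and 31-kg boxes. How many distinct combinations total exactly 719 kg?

3

Need nonnegative integers with 8j + 31k = 719.
gcd(8, 31) = 1, and 8·(4) + 31·(-1) = 1.
So (j₀, k₀) = (2876, -719); general j = 2876 + 31t, k = -719 - 8t.
j ≥ 0 ⇒ t ≥ -92; k ≥ 0 ⇒ t ≤ -90. That's 3 values of t.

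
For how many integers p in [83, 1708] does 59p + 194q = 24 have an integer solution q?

8

gcd(194, 59) = 1.
By Bézout, 59*(-23) + 194*(7) = 1.
Particular solution: (30, -9).
General solution: p = 30 + 194t, q = -9 - 59t for integer t.
83 ≤ 30 + 194t ≤ 1708 gives t ∈ [1, 8], which is 8 values.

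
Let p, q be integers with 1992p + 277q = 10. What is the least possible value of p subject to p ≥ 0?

42

gcd(1992, 277) = 1  (1992 = 7·277 + 53, 277 = 5·53 + 12, 53 = 4·12 + 5, 12 = 2·5 + 2, 5 = 2·2 + 1, 2 = 2·1).
1 divides 10, so solutions exist.
Back-substituting, 1992·(115) + 277·(-827) = 1.
Scale by 10/1 = 10: (p₀, q₀) = (1150, -8270).
General solution: p = 1150 + 277t, q = -8270 - 1992t for integer t.
p ≥ 0: smallest is 1150 mod 277 = 42 (at t = -4), with q = -302.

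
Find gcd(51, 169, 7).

gcd(169, 51):
  169 = 3×51 + 16
  51 = 3×16 + 3
  16 = 5×3 + 1
  3 = 3×1
so gcd(169, 51) = 1.
gcd(1, 7) = 1.

1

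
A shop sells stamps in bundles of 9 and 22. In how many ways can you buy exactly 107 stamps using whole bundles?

1

Need nonnegative integers with 9j + 22k = 107.
gcd(9, 22) = 1, and 9·(5) + 22·(-2) = 1.
So (j₀, k₀) = (535, -214); general j = 535 + 22t, k = -214 - 9t.
j ≥ 0 ⇒ t ≥ -24; k ≥ 0 ⇒ t ≤ -24. That's 1 value of t.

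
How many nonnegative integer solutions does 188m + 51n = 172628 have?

18

gcd(188, 51) = 1.
By Bézout, 188·(-16) + 51·(59) = 1.
One solution: (10, 3348).
General: m = 10 + 51t, n = 3348 - 188t.
m ≥ 0 ⇒ t ≥ 0; n ≥ 0 ⇒ t ≤ 17. So t ∈ [0, 17]: 18 solutions.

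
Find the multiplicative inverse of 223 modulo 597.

340

gcd(597, 223) = 1.
By Bézout, 223·(-257) + 597·(96) = 1.
So 223·-257 ≡ 1 (mod 597), and -257 mod 597 = 340.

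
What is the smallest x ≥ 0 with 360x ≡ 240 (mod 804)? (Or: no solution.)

gcd(804, 360):
  804 = 2×360 + 84
  360 = 4×84 + 24
  84 = 3×24 + 12
  24 = 2×12
so gcd(804, 360) = 12.
12 divides 240, so solutions exist.
Back-substitute for Bézout coefficients:
  12 = 84 - 3×24
  ... = 360×(-29) + 804×(13)
So 360×(-29) ≡ 12 (mod 804); multiply by 20: x ≡ -580 (mod 67).
Smallest nonnegative: x = -580 mod 67 = 23.

23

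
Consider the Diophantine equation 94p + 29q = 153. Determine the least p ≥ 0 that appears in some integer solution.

26

gcd(94, 29):
  94 = 3·29 + 7
  29 = 4·7 + 1
  7 = 7·1
so gcd(94, 29) = 1.
1 divides 153, so solutions exist.
Back-substitute for Bézout coefficients:
  1 = 29 - 4·7
  ... = 94·(-4) + 29·(13)
Scale by 153/1 = 153: (p₀, q₀) = (-612, 1989).
General solution: p = -612 + 29t, q = 1989 - 94t for integer t.
p ≥ 0: smallest is -612 mod 29 = 26 (at t = 22), with q = -79.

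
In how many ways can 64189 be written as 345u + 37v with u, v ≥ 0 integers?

gcd(345, 37) = 1  (345 = 9×37 + 12, 37 = 3×12 + 1, 12 = 12×1).
Back-substituting, 345×(-3) + 37×(28) = 1.
Scale by 64189: one solution is (-192567, 1797292). Reduce u mod 37: (18, 1567).
General: u = 18 + 37t, v = 1567 - 345t.
u ≥ 0 ⇒ t ≥ 0; v ≥ 0 ⇒ t ≤ 4. So t ∈ [0, 4]: 5 solutions.

5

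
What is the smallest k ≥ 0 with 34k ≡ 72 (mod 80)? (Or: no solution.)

gcd(80, 34) = 2  (80 = 2×34 + 12, 34 = 2×12 + 10, 12 = 1×10 + 2, 10 = 5×2).
2 divides 72, so solutions exist.
Back-substituting, 34×(-7) + 80×(3) = 2.
So 34×(-7) ≡ 2 (mod 80); multiply by 36: k ≡ -252 (mod 40).
Smallest nonnegative: k = -252 mod 40 = 28.

28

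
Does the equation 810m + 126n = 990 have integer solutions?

gcd(810, 126):
  810 = 6×126 + 54
  126 = 2×54 + 18
  54 = 3×18
so gcd(810, 126) = 18.
18 divides 990, so integer solutions exist.

yes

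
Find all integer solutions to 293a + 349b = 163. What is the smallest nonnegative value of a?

290

gcd(349, 293) = 1.
1 divides 163, so solutions exist.
By Bézout, 293·(81) + 349·(-68) = 1.
Scale by 163/1 = 163: (a₀, b₀) = (13203, -11084).
General solution: a = 13203 + 349t, b = -11084 - 293t for integer t.
a ≥ 0: smallest is 13203 mod 349 = 290 (at t = -37), with b = -243.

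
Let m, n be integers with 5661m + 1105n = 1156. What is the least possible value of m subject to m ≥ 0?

gcd(5661, 1105):
  5661 = 5·1105 + 136
  1105 = 8·136 + 17
  136 = 8·17
so gcd(5661, 1105) = 17.
17 divides 1156, so solutions exist.
Back-substitute for Bézout coefficients:
  17 = 1105 - 8·136
  ... = 5661·(-8) + 1105·(41)
Scale by 1156/17 = 68: (m₀, n₀) = (-544, 2788).
General solution: m = -544 + 65t, n = 2788 - 333t for integer t.
m ≥ 0: smallest is -544 mod 65 = 41 (at t = 9), with n = -209.

41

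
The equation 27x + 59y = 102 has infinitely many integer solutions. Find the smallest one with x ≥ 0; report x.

gcd(59, 27):
  59 = 2×27 + 5
  27 = 5×5 + 2
  5 = 2×2 + 1
  2 = 2×1
so gcd(59, 27) = 1.
1 divides 102, so solutions exist.
Back-substitute for Bézout coefficients:
  1 = 5 - 2×2
  ... = 27×(-24) + 59×(11)
Scale by 102/1 = 102: (x₀, y₀) = (-2448, 1122).
General solution: x = -2448 + 59t, y = 1122 - 27t for integer t.
x ≥ 0: smallest is -2448 mod 59 = 30 (at t = 42), with y = -12.

30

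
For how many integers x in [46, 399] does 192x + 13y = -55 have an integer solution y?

gcd(192, 13):
  192 = 14·13 + 10
  13 = 1·10 + 3
  10 = 3·3 + 1
  3 = 3·1
so gcd(192, 13) = 1.
Back-substitute for Bézout coefficients:
  1 = 10 - 3·3
  ... = 192·(4) + 13·(-59)
Scale by -55: particular solution (-220, 3245); reduce x mod 13: (1, -19).
General solution: x = 1 + 13t, y = -19 - 192t for integer t.
46 ≤ 1 + 13t ≤ 399 gives t ∈ [4, 30], which is 27 values.

27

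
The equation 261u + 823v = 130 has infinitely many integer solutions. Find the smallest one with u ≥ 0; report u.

196

gcd(823, 261) = 1  (823 = 3*261 + 40, 261 = 6*40 + 21, 40 = 1*21 + 19, 21 = 1*19 + 2, 19 = 9*2 + 1, 2 = 2*1).
1 divides 130, so solutions exist.
Back-substituting, 261*(-391) + 823*(124) = 1.
Scale by 130/1 = 130: (u₀, v₀) = (-50830, 16120).
General solution: u = -50830 + 823t, v = 16120 - 261t for integer t.
u ≥ 0: smallest is -50830 mod 823 = 196 (at t = 62), with v = -62.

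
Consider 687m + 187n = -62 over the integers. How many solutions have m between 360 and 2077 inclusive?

9

gcd(687, 187):
  687 = 3×187 + 126
  187 = 1×126 + 61
  126 = 2×61 + 4
  61 = 15×4 + 1
  4 = 4×1
so gcd(687, 187) = 1.
Back-substitute for Bézout coefficients:
  1 = 61 - 15×4
  ... = 687×(-46) + 187×(169)
Scale by -62: particular solution (2852, -10478); reduce m mod 187: (47, -173).
General solution: m = 47 + 187t, n = -173 - 687t for integer t.
360 ≤ 47 + 187t ≤ 2077 gives t ∈ [2, 10], which is 9 values.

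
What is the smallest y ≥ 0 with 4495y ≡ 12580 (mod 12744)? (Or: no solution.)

9940

gcd(12744, 4495) = 1  (12744 = 2*4495 + 3754, 4495 = 1*3754 + 741, 3754 = 5*741 + 49, 741 = 15*49 + 6, 49 = 8*6 + 1, 6 = 6*1).
1 divides 12580, so solutions exist.
Back-substituting, 4495*(-2081) + 12744*(734) = 1.
So 4495*(-2081) ≡ 1 (mod 12744); multiply by 12580: y ≡ -26178980 (mod 12744).
Smallest nonnegative: y = -26178980 mod 12744 = 9940.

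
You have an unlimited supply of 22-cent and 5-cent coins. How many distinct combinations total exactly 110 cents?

Need nonnegative integers with 22j + 5k = 110.
gcd(22, 5) = 1, and 22·(-2) + 5·(9) = 1.
So (j₀, k₀) = (-220, 990); general j = -220 + 5t, k = 990 - 22t.
j ≥ 0 ⇒ t ≥ 44; k ≥ 0 ⇒ t ≤ 45. That's 2 values of t.

2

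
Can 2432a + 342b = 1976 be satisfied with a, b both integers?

gcd(2432, 342) = 38.
38 divides 1976, so integer solutions exist.

yes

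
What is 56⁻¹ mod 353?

145

gcd(353, 56):
  353 = 6×56 + 17
  56 = 3×17 + 5
  17 = 3×5 + 2
  5 = 2×2 + 1
  2 = 2×1
so gcd(353, 56) = 1.
Back-substitute for Bézout coefficients:
  1 = 5 - 2×2
  ... = 56×(145) + 353×(-23)
So 56×145 ≡ 1 (mod 353), and 145 mod 353 = 145.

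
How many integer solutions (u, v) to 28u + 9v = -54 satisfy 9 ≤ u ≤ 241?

gcd(28, 9) = 1  (28 = 3*9 + 1, 9 = 9*1).
Back-substituting, 28*(1) + 9*(-3) = 1.
Scale by -54: particular solution (-54, 162); reduce u mod 9: (0, -6).
General solution: u = 0 + 9t, v = -6 - 28t for integer t.
9 ≤ 0 + 9t ≤ 241 gives t ∈ [1, 26], which is 26 values.

26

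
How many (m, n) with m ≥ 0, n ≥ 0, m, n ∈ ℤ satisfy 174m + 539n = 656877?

gcd(539, 174) = 1.
By Bézout, 174·(-127) + 539·(41) = 1.
One solution: (346, 1107).
General: m = 346 + 539t, n = 1107 - 174t.
m ≥ 0 ⇒ t ≥ 0; n ≥ 0 ⇒ t ≤ 6. So t ∈ [0, 6]: 7 solutions.

7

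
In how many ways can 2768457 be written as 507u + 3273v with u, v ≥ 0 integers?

5

gcd(3273, 507) = 3.
By Bézout, 507*(510) + 3273*(-79) = 3.
One solution: (1019, 688).
General: u = 1019 + 1091t, v = 688 - 169t.
u ≥ 0 ⇒ t ≥ 0; v ≥ 0 ⇒ t ≤ 4. So t ∈ [0, 4]: 5 solutions.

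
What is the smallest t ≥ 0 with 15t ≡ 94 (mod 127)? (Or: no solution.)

gcd(127, 15) = 1.
1 divides 94, so solutions exist.
By Bézout, 15×(17) + 127×(-2) = 1.
So 15×(17) ≡ 1 (mod 127); multiply by 94: t ≡ 1598 (mod 127).
Smallest nonnegative: t = 1598 mod 127 = 74.

74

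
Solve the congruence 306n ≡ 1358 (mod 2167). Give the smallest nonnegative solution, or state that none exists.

1180

gcd(2167, 306):
  2167 = 7*306 + 25
  306 = 12*25 + 6
  25 = 4*6 + 1
  6 = 6*1
so gcd(2167, 306) = 1.
1 divides 1358, so solutions exist.
Back-substitute for Bézout coefficients:
  1 = 25 - 4*6
  ... = 306*(-347) + 2167*(49)
So 306*(-347) ≡ 1 (mod 2167); multiply by 1358: n ≡ -471226 (mod 2167).
Smallest nonnegative: n = -471226 mod 2167 = 1180.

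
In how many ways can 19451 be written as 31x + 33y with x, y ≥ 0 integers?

gcd(33, 31):
  33 = 1×31 + 2
  31 = 15×2 + 1
  2 = 2×1
so gcd(33, 31) = 1.
Back-substitute for Bézout coefficients:
  1 = 31 - 15×2
  ... = 31×(16) + 33×(-15)
Scale by 19451: one solution is (311216, -291765). Reduce x mod 33: (26, 565).
General: x = 26 + 33t, y = 565 - 31t.
x ≥ 0 ⇒ t ≥ 0; y ≥ 0 ⇒ t ≤ 18. So t ∈ [0, 18]: 19 solutions.

19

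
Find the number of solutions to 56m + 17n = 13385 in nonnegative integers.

14

gcd(56, 17) = 1.
By Bézout, 56×(7) + 17×(-23) = 1.
One solution: (8, 761).
General: m = 8 + 17t, n = 761 - 56t.
m ≥ 0 ⇒ t ≥ 0; n ≥ 0 ⇒ t ≤ 13. So t ∈ [0, 13]: 14 solutions.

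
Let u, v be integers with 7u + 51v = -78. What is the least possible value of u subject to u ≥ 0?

18

gcd(51, 7) = 1.
1 divides -78, so solutions exist.
By Bézout, 7·(22) + 51·(-3) = 1.
Scale by -78/1 = -78: (u₀, v₀) = (-1716, 234).
General solution: u = -1716 + 51t, v = 234 - 7t for integer t.
u ≥ 0: smallest is -1716 mod 51 = 18 (at t = 34), with v = -4.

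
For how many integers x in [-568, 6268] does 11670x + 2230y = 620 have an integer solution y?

31

gcd(11670, 2230):
  11670 = 5*2230 + 520
  2230 = 4*520 + 150
  520 = 3*150 + 70
  150 = 2*70 + 10
  70 = 7*10
so gcd(11670, 2230) = 10.
Back-substitute for Bézout coefficients:
  10 = 150 - 2*70
  ... = 11670*(-30) + 2230*(157)
Scale by 62: particular solution (-1860, 9734); reduce x mod 223: (147, -769).
General solution: x = 147 + 223t, y = -769 - 1167t for integer t.
-568 ≤ 147 + 223t ≤ 6268 gives t ∈ [-3, 27], which is 31 values.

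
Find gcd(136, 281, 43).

gcd(281, 136) = 1  (281 = 2×136 + 9, 136 = 15×9 + 1, 9 = 9×1).
gcd(1, 43) = 1.

1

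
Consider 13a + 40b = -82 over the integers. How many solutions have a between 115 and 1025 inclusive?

gcd(40, 13) = 1.
By Bézout, 13·(-3) + 40·(1) = 1.
Particular solution: (6, -4).
General solution: a = 6 + 40t, b = -4 - 13t for integer t.
115 ≤ 6 + 40t ≤ 1025 gives t ∈ [3, 25], which is 23 values.

23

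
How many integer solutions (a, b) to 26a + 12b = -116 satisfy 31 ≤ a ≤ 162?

gcd(26, 12):
  26 = 2*12 + 2
  12 = 6*2
so gcd(26, 12) = 2.
Back-substitute for Bézout coefficients:
  2 = 26 - 2*12
  ... = 26*(1) + 12*(-2)
Scale by -58: particular solution (-58, 116); reduce a mod 6: (2, -14).
General solution: a = 2 + 6t, b = -14 - 13t for integer t.
31 ≤ 2 + 6t ≤ 162 gives t ∈ [5, 26], which is 22 values.

22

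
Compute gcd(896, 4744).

gcd(4744, 896):
  4744 = 5·896 + 264
  896 = 3·264 + 104
  264 = 2·104 + 56
  104 = 1·56 + 48
  56 = 1·48 + 8
  48 = 6·8
so gcd(4744, 896) = 8.

8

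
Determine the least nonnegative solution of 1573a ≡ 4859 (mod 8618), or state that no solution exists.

1055

gcd(8618, 1573) = 1  (8618 = 5×1573 + 753, 1573 = 2×753 + 67, 753 = 11×67 + 16, 67 = 4×16 + 3, 16 = 5×3 + 1, 3 = 3×1).
1 divides 4859, so solutions exist.
Back-substituting, 1573×(-2701) + 8618×(493) = 1.
So 1573×(-2701) ≡ 1 (mod 8618); multiply by 4859: a ≡ -13124159 (mod 8618).
Smallest nonnegative: a = -13124159 mod 8618 = 1055.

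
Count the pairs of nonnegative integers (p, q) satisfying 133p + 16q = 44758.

gcd(133, 16) = 1.
By Bézout, 133*(-3) + 16*(25) = 1.
One solution: (14, 2681).
General: p = 14 + 16t, q = 2681 - 133t.
p ≥ 0 ⇒ t ≥ 0; q ≥ 0 ⇒ t ≤ 20. So t ∈ [0, 20]: 21 solutions.

21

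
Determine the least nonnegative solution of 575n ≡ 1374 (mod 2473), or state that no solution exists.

54

gcd(2473, 575) = 1  (2473 = 4×575 + 173, 575 = 3×173 + 56, 173 = 3×56 + 5, 56 = 11×5 + 1, 5 = 5×1).
1 divides 1374, so solutions exist.
Back-substituting, 575×(486) + 2473×(-113) = 1.
So 575×(486) ≡ 1 (mod 2473); multiply by 1374: n ≡ 667764 (mod 2473).
Smallest nonnegative: n = 667764 mod 2473 = 54.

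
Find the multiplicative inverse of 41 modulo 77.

gcd(77, 41) = 1.
By Bézout, 41*(-15) + 77*(8) = 1.
So 41*-15 ≡ 1 (mod 77), and -15 mod 77 = 62.

62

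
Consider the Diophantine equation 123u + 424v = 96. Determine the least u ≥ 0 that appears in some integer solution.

280

gcd(424, 123):
  424 = 3*123 + 55
  123 = 2*55 + 13
  55 = 4*13 + 3
  13 = 4*3 + 1
  3 = 3*1
so gcd(424, 123) = 1.
1 divides 96, so solutions exist.
Back-substitute for Bézout coefficients:
  1 = 13 - 4*3
  ... = 123*(131) + 424*(-38)
Scale by 96/1 = 96: (u₀, v₀) = (12576, -3648).
General solution: u = 12576 + 424t, v = -3648 - 123t for integer t.
u ≥ 0: smallest is 12576 mod 424 = 280 (at t = -29), with v = -81.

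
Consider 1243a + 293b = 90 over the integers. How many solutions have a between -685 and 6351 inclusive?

24

gcd(1243, 293) = 1  (1243 = 4·293 + 71, 293 = 4·71 + 9, 71 = 7·9 + 8, 9 = 1·8 + 1, 8 = 8·1).
Back-substituting, 1243·(-33) + 293·(140) = 1.
Scale by 90: particular solution (-2970, 12600); reduce a mod 293: (253, -1073).
General solution: a = 253 + 293t, b = -1073 - 1243t for integer t.
-685 ≤ 253 + 293t ≤ 6351 gives t ∈ [-3, 20], which is 24 values.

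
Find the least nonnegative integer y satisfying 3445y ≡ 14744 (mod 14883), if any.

11915

gcd(14883, 3445):
  14883 = 4×3445 + 1103
  3445 = 3×1103 + 136
  1103 = 8×136 + 15
  136 = 9×15 + 1
  15 = 15×1
so gcd(14883, 3445) = 1.
1 divides 14744, so solutions exist.
Back-substitute for Bézout coefficients:
  1 = 136 - 9×15
  ... = 3445×(985) + 14883×(-228)
So 3445×(985) ≡ 1 (mod 14883); multiply by 14744: y ≡ 14522840 (mod 14883).
Smallest nonnegative: y = 14522840 mod 14883 = 11915.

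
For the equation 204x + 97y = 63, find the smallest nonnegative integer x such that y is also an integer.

16

gcd(204, 97):
  204 = 2×97 + 10
  97 = 9×10 + 7
  10 = 1×7 + 3
  7 = 2×3 + 1
  3 = 3×1
so gcd(204, 97) = 1.
1 divides 63, so solutions exist.
Back-substitute for Bézout coefficients:
  1 = 7 - 2×3
  ... = 204×(-29) + 97×(61)
Scale by 63/1 = 63: (x₀, y₀) = (-1827, 3843).
General solution: x = -1827 + 97t, y = 3843 - 204t for integer t.
x ≥ 0: smallest is -1827 mod 97 = 16 (at t = 19), with y = -33.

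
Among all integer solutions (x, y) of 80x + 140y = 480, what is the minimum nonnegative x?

6

gcd(140, 80):
  140 = 1*80 + 60
  80 = 1*60 + 20
  60 = 3*20
so gcd(140, 80) = 20.
20 divides 480, so solutions exist.
Back-substitute for Bézout coefficients:
  20 = 80 - 1*60
  ... = 80*(2) + 140*(-1)
Scale by 480/20 = 24: (x₀, y₀) = (48, -24).
General solution: x = 48 + 7t, y = -24 - 4t for integer t.
x ≥ 0: smallest is 48 mod 7 = 6 (at t = -6), with y = 0.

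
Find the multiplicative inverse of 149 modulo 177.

gcd(177, 149):
  177 = 1·149 + 28
  149 = 5·28 + 9
  28 = 3·9 + 1
  9 = 9·1
so gcd(177, 149) = 1.
Back-substitute for Bézout coefficients:
  1 = 28 - 3·9
  ... = 149·(-19) + 177·(16)
So 149·-19 ≡ 1 (mod 177), and -19 mod 177 = 158.

158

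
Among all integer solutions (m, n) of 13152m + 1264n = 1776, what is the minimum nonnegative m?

1

gcd(13152, 1264) = 16  (13152 = 10*1264 + 512, 1264 = 2*512 + 240, 512 = 2*240 + 32, 240 = 7*32 + 16, 32 = 2*16).
16 divides 1776, so solutions exist.
Back-substituting, 13152*(-37) + 1264*(385) = 16.
Scale by 1776/16 = 111: (m₀, n₀) = (-4107, 42735).
General solution: m = -4107 + 79t, n = 42735 - 822t for integer t.
m ≥ 0: smallest is -4107 mod 79 = 1 (at t = 52), with n = -9.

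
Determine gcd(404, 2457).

gcd(2457, 404):
  2457 = 6*404 + 33
  404 = 12*33 + 8
  33 = 4*8 + 1
  8 = 8*1
so gcd(2457, 404) = 1.

1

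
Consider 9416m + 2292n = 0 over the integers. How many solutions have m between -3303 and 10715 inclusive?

24

gcd(9416, 2292):
  9416 = 4*2292 + 248
  2292 = 9*248 + 60
  248 = 4*60 + 8
  60 = 7*8 + 4
  8 = 2*4
so gcd(9416, 2292) = 4.
Back-substitute for Bézout coefficients:
  4 = 60 - 7*8
  ... = 9416*(-268) + 2292*(1101)
Scale by 0: particular solution (0, 0); reduce m mod 573: (0, 0).
General solution: m = 0 + 573t, n = 0 - 2354t for integer t.
-3303 ≤ 0 + 573t ≤ 10715 gives t ∈ [-5, 18], which is 24 values.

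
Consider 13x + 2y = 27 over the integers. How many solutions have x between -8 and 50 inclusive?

gcd(13, 2) = 1  (13 = 6*2 + 1, 2 = 2*1).
Back-substituting, 13*(1) + 2*(-6) = 1.
Scale by 27: particular solution (27, -162); reduce x mod 2: (1, 7).
General solution: x = 1 + 2t, y = 7 - 13t for integer t.
-8 ≤ 1 + 2t ≤ 50 gives t ∈ [-4, 24], which is 29 values.

29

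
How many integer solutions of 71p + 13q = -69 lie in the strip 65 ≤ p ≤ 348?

gcd(71, 13) = 1.
By Bézout, 71·(-2) + 13·(11) = 1.
Particular solution: (8, -49).
General solution: p = 8 + 13t, q = -49 - 71t for integer t.
65 ≤ 8 + 13t ≤ 348 gives t ∈ [5, 26], which is 22 values.

22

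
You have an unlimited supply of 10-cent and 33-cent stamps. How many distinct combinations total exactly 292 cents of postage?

1

Need nonnegative integers with 10j + 33k = 292.
gcd(10, 33) = 1, and 10·(10) + 33·(-3) = 1.
So (j₀, k₀) = (2920, -876); general j = 2920 + 33t, k = -876 - 10t.
j ≥ 0 ⇒ t ≥ -88; k ≥ 0 ⇒ t ≤ -88. That's 1 value of t.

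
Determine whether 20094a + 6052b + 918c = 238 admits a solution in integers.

gcd(20094, 6052) = 34  (20094 = 3×6052 + 1938, 6052 = 3×1938 + 238, 1938 = 8×238 + 34, 238 = 7×34).
gcd(34, 918) = 34.
34 divides 238, so integer solutions exist.

yes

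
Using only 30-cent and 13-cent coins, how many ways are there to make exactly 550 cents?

2

Need nonnegative integers with 30j + 13k = 550.
gcd(30, 13) = 1, and 30·(-3) + 13·(7) = 1.
So (j₀, k₀) = (-1650, 3850); general j = -1650 + 13t, k = 3850 - 30t.
j ≥ 0 ⇒ t ≥ 127; k ≥ 0 ⇒ t ≤ 128. That's 2 values of t.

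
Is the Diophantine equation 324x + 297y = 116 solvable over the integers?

no

gcd(324, 297) = 27  (324 = 1*297 + 27, 297 = 11*27).
27 does not divide 116 (remainder 8), so no integer solutions.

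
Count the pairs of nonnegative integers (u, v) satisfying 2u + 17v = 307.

gcd(17, 2) = 1  (17 = 8*2 + 1, 2 = 2*1).
Back-substituting, 2*(-8) + 17*(1) = 1.
Scale by 307: one solution is (-2456, 307). Reduce u mod 17: (9, 17).
General: u = 9 + 17t, v = 17 - 2t.
u ≥ 0 ⇒ t ≥ 0; v ≥ 0 ⇒ t ≤ 8. So t ∈ [0, 8]: 9 solutions.

9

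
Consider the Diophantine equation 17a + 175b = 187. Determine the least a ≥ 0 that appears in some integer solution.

11

gcd(175, 17) = 1.
1 divides 187, so solutions exist.
By Bézout, 17*(-72) + 175*(7) = 1.
Scale by 187/1 = 187: (a₀, b₀) = (-13464, 1309).
General solution: a = -13464 + 175t, b = 1309 - 17t for integer t.
a ≥ 0: smallest is -13464 mod 175 = 11 (at t = 77), with b = 0.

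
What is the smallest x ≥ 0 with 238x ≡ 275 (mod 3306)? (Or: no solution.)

no solution

gcd(3306, 238) = 2.
2 does not divide 275, so the congruence has no solution.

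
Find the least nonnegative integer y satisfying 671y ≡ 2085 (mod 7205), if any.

gcd(7205, 671) = 11  (7205 = 10·671 + 495, 671 = 1·495 + 176, 495 = 2·176 + 143, 176 = 1·143 + 33, 143 = 4·33 + 11, 33 = 3·11).
11 does not divide 2085, so the congruence has no solution.

no solution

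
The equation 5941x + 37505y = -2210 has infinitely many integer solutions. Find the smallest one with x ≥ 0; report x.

gcd(37505, 5941) = 13  (37505 = 6*5941 + 1859, 5941 = 3*1859 + 364, 1859 = 5*364 + 39, 364 = 9*39 + 13, 39 = 3*13).
13 divides -2210, so solutions exist.
Back-substituting, 5941*(928) + 37505*(-147) = 13.
Scale by -2210/13 = -170: (x₀, y₀) = (-157760, 24990).
General solution: x = -157760 + 2885t, y = 24990 - 457t for integer t.
x ≥ 0: smallest is -157760 mod 2885 = 915 (at t = 55), with y = -145.

915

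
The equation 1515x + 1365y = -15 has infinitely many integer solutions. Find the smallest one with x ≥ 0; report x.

gcd(1515, 1365):
  1515 = 1*1365 + 150
  1365 = 9*150 + 15
  150 = 10*15
so gcd(1515, 1365) = 15.
15 divides -15, so solutions exist.
Back-substitute for Bézout coefficients:
  15 = 1365 - 9*150
  ... = 1515*(-9) + 1365*(10)
Scale by -15/15 = -1: (x₀, y₀) = (9, -10).
General solution: x = 9 + 91t, y = -10 - 101t for integer t.
x ≥ 0: smallest is 9 mod 91 = 9 (at t = 0), with y = -10.

9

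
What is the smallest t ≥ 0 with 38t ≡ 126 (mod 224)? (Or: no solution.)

21

gcd(224, 38) = 2.
2 divides 126, so solutions exist.
By Bézout, 38·(-53) + 224·(9) = 2.
So 38·(-53) ≡ 2 (mod 224); multiply by 63: t ≡ -3339 (mod 112).
Smallest nonnegative: t = -3339 mod 112 = 21.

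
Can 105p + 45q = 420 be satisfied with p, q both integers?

gcd(105, 45) = 15.
15 divides 420, so integer solutions exist.

yes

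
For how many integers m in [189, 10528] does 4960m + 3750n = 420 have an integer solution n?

gcd(4960, 3750) = 10  (4960 = 1×3750 + 1210, 3750 = 3×1210 + 120, 1210 = 10×120 + 10, 120 = 12×10).
Back-substituting, 4960×(31) + 3750×(-41) = 10.
Scale by 42: particular solution (1302, -1722); reduce m mod 375: (177, -234).
General solution: m = 177 + 375t, n = -234 - 496t for integer t.
189 ≤ 177 + 375t ≤ 10528 gives t ∈ [1, 27], which is 27 values.

27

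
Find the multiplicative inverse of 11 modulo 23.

21

gcd(23, 11) = 1  (23 = 2*11 + 1, 11 = 11*1).
Back-substituting, 11*(-2) + 23*(1) = 1.
So 11*-2 ≡ 1 (mod 23), and -2 mod 23 = 21.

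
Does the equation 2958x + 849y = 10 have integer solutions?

no

gcd(2958, 849) = 3.
3 does not divide 10 (remainder 1), so no integer solutions.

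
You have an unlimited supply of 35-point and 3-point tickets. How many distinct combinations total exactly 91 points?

1

Need nonnegative integers with 35j + 3k = 91.
gcd(35, 3) = 1, and 35·(-1) + 3·(12) = 1.
So (j₀, k₀) = (-91, 1092); general j = -91 + 3t, k = 1092 - 35t.
j ≥ 0 ⇒ t ≥ 31; k ≥ 0 ⇒ t ≤ 31. That's 1 value of t.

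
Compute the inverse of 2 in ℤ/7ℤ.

4

gcd(7, 2) = 1.
By Bézout, 2×(-3) + 7×(1) = 1.
So 2×-3 ≡ 1 (mod 7), and -3 mod 7 = 4.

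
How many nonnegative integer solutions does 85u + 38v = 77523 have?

24

gcd(85, 38) = 1  (85 = 2·38 + 9, 38 = 4·9 + 2, 9 = 4·2 + 1, 2 = 2·1).
Back-substituting, 85·(17) + 38·(-38) = 1.
Scale by 77523: one solution is (1317891, -2945874). Reduce u mod 38: (13, 2011).
General: u = 13 + 38t, v = 2011 - 85t.
u ≥ 0 ⇒ t ≥ 0; v ≥ 0 ⇒ t ≤ 23. So t ∈ [0, 23]: 24 solutions.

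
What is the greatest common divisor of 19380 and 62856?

12

gcd(62856, 19380) = 12  (62856 = 3*19380 + 4716, 19380 = 4*4716 + 516, 4716 = 9*516 + 72, 516 = 7*72 + 12, 72 = 6*12).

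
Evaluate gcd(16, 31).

gcd(31, 16):
  31 = 1×16 + 15
  16 = 1×15 + 1
  15 = 15×1
so gcd(31, 16) = 1.

1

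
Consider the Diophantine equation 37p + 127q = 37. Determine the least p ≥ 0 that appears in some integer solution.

gcd(127, 37):
  127 = 3·37 + 16
  37 = 2·16 + 5
  16 = 3·5 + 1
  5 = 5·1
so gcd(127, 37) = 1.
1 divides 37, so solutions exist.
Back-substitute for Bézout coefficients:
  1 = 16 - 3·5
  ... = 37·(-24) + 127·(7)
Scale by 37/1 = 37: (p₀, q₀) = (-888, 259).
General solution: p = -888 + 127t, q = 259 - 37t for integer t.
p ≥ 0: smallest is -888 mod 127 = 1 (at t = 7), with q = 0.

1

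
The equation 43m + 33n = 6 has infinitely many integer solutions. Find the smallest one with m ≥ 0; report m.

27

gcd(43, 33) = 1.
1 divides 6, so solutions exist.
By Bézout, 43*(10) + 33*(-13) = 1.
Scale by 6/1 = 6: (m₀, n₀) = (60, -78).
General solution: m = 60 + 33t, n = -78 - 43t for integer t.
m ≥ 0: smallest is 60 mod 33 = 27 (at t = -1), with n = -35.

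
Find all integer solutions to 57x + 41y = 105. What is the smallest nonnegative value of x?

4

gcd(57, 41) = 1  (57 = 1*41 + 16, 41 = 2*16 + 9, 16 = 1*9 + 7, 9 = 1*7 + 2, 7 = 3*2 + 1, 2 = 2*1).
1 divides 105, so solutions exist.
Back-substituting, 57*(18) + 41*(-25) = 1.
Scale by 105/1 = 105: (x₀, y₀) = (1890, -2625).
General solution: x = 1890 + 41t, y = -2625 - 57t for integer t.
x ≥ 0: smallest is 1890 mod 41 = 4 (at t = -46), with y = -3.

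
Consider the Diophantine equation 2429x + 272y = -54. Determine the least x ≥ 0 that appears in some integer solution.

gcd(2429, 272) = 1.
1 divides -54, so solutions exist.
By Bézout, 2429·(-43) + 272·(384) = 1.
Scale by -54/1 = -54: (x₀, y₀) = (2322, -20736).
General solution: x = 2322 + 272t, y = -20736 - 2429t for integer t.
x ≥ 0: smallest is 2322 mod 272 = 146 (at t = -8), with y = -1304.

146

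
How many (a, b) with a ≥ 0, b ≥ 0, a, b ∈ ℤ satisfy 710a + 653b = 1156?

gcd(710, 653) = 1  (710 = 1×653 + 57, 653 = 11×57 + 26, 57 = 2×26 + 5, 26 = 5×5 + 1, 5 = 5×1).
Back-substituting, 710×(-126) + 653×(137) = 1.
Scale by 1156: one solution is (-145656, 158372). Reduce a mod 653: (616, -668).
General: a = 616 + 653t, b = -668 - 710t.
a ≥ 0 ⇒ t ≥ 0; b ≥ 0 ⇒ t ≤ -1. So t ∈ [0, -1]: 0 solutions.

0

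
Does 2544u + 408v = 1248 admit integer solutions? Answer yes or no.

yes

gcd(2544, 408) = 24  (2544 = 6·408 + 96, 408 = 4·96 + 24, 96 = 4·24).
24 divides 1248, so integer solutions exist.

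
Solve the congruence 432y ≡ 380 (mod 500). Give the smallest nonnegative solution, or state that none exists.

gcd(500, 432):
  500 = 1*432 + 68
  432 = 6*68 + 24
  68 = 2*24 + 20
  24 = 1*20 + 4
  20 = 5*4
so gcd(500, 432) = 4.
4 divides 380, so solutions exist.
Back-substitute for Bézout coefficients:
  4 = 24 - 1*20
  ... = 432*(22) + 500*(-19)
So 432*(22) ≡ 4 (mod 500); multiply by 95: y ≡ 2090 (mod 125).
Smallest nonnegative: y = 2090 mod 125 = 90.

90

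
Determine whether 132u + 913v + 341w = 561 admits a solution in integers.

yes

gcd(913, 132) = 11  (913 = 6×132 + 121, 132 = 1×121 + 11, 121 = 11×11).
gcd(11, 341) = 11.
11 divides 561, so integer solutions exist.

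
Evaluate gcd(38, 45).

1

gcd(45, 38):
  45 = 1×38 + 7
  38 = 5×7 + 3
  7 = 2×3 + 1
  3 = 3×1
so gcd(45, 38) = 1.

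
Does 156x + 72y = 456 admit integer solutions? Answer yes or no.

yes

gcd(156, 72) = 12  (156 = 2*72 + 12, 72 = 6*12).
12 divides 456, so integer solutions exist.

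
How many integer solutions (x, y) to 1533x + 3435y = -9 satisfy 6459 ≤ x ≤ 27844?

19

gcd(3435, 1533) = 3.
By Bézout, 1533×(121) + 3435×(-54) = 3.
Particular solution: (782, -349).
General solution: x = 782 + 1145t, y = -349 - 511t for integer t.
6459 ≤ 782 + 1145t ≤ 27844 gives t ∈ [5, 23], which is 19 values.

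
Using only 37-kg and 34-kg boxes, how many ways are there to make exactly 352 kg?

Need nonnegative integers with 37j + 34k = 352.
gcd(37, 34) = 1, and 37·(-11) + 34·(12) = 1.
So (j₀, k₀) = (-3872, 4224); general j = -3872 + 34t, k = 4224 - 37t.
j ≥ 0 ⇒ t ≥ 114; k ≥ 0 ⇒ t ≤ 114. That's 1 value of t.

1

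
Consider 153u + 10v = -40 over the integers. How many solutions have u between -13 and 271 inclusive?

gcd(153, 10) = 1  (153 = 15×10 + 3, 10 = 3×3 + 1, 3 = 3×1).
Back-substituting, 153×(-3) + 10×(46) = 1.
Scale by -40: particular solution (120, -1840); reduce u mod 10: (0, -4).
General solution: u = 0 + 10t, v = -4 - 153t for integer t.
-13 ≤ 0 + 10t ≤ 271 gives t ∈ [-1, 27], which is 29 values.

29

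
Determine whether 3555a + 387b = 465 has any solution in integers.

gcd(3555, 387):
  3555 = 9×387 + 72
  387 = 5×72 + 27
  72 = 2×27 + 18
  27 = 1×18 + 9
  18 = 2×9
so gcd(3555, 387) = 9.
9 does not divide 465 (remainder 6), so no integer solutions.

no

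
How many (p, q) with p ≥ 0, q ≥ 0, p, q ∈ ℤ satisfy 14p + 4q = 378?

gcd(14, 4) = 2  (14 = 3·4 + 2, 4 = 2·2).
Back-substituting, 14·(1) + 4·(-3) = 2.
Scale by 189: one solution is (189, -567). Reduce p mod 2: (1, 91).
General: p = 1 + 2t, q = 91 - 7t.
p ≥ 0 ⇒ t ≥ 0; q ≥ 0 ⇒ t ≤ 13. So t ∈ [0, 13]: 14 solutions.

14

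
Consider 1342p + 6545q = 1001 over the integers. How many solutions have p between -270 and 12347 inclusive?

21

gcd(6545, 1342):
  6545 = 4×1342 + 1177
  1342 = 1×1177 + 165
  1177 = 7×165 + 22
  165 = 7×22 + 11
  22 = 2×11
so gcd(6545, 1342) = 11.
Back-substitute for Bézout coefficients:
  11 = 165 - 7×22
  ... = 1342×(278) + 6545×(-57)
Scale by 91: particular solution (25298, -5187); reduce p mod 595: (308, -63).
General solution: p = 308 + 595t, q = -63 - 122t for integer t.
-270 ≤ 308 + 595t ≤ 12347 gives t ∈ [0, 20], which is 21 values.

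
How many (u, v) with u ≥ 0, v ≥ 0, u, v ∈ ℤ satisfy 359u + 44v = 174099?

gcd(359, 44):
  359 = 8·44 + 7
  44 = 6·7 + 2
  7 = 3·2 + 1
  2 = 2·1
so gcd(359, 44) = 1.
Back-substitute for Bézout coefficients:
  1 = 7 - 3·2
  ... = 359·(19) + 44·(-155)
Scale by 174099: one solution is (3307881, -26985345). Reduce u mod 44: (5, 3916).
General: u = 5 + 44t, v = 3916 - 359t.
u ≥ 0 ⇒ t ≥ 0; v ≥ 0 ⇒ t ≤ 10. So t ∈ [0, 10]: 11 solutions.

11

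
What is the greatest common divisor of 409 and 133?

1

gcd(409, 133):
  409 = 3×133 + 10
  133 = 13×10 + 3
  10 = 3×3 + 1
  3 = 3×1
so gcd(409, 133) = 1.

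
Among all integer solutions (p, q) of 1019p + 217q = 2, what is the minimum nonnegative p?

gcd(1019, 217) = 1  (1019 = 4×217 + 151, 217 = 1×151 + 66, 151 = 2×66 + 19, 66 = 3×19 + 9, 19 = 2×9 + 1, 9 = 9×1).
1 divides 2, so solutions exist.
Back-substituting, 1019×(23) + 217×(-108) = 1.
Scale by 2/1 = 2: (p₀, q₀) = (46, -216).
General solution: p = 46 + 217t, q = -216 - 1019t for integer t.
p ≥ 0: smallest is 46 mod 217 = 46 (at t = 0), with q = -216.

46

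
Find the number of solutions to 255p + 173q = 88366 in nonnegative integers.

2

gcd(255, 173) = 1  (255 = 1*173 + 82, 173 = 2*82 + 9, 82 = 9*9 + 1, 9 = 9*1).
Back-substituting, 255*(19) + 173*(-28) = 1.
Scale by 88366: one solution is (1678954, -2474248). Reduce p mod 173: (162, 272).
General: p = 162 + 173t, q = 272 - 255t.
p ≥ 0 ⇒ t ≥ 0; q ≥ 0 ⇒ t ≤ 1. So t ∈ [0, 1]: 2 solutions.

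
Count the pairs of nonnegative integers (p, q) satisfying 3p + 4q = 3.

1

gcd(4, 3) = 1  (4 = 1·3 + 1, 3 = 3·1).
Back-substituting, 3·(-1) + 4·(1) = 1.
Scale by 3: one solution is (-3, 3). Reduce p mod 4: (1, 0).
General: p = 1 + 4t, q = 0 - 3t.
p ≥ 0 ⇒ t ≥ 0; q ≥ 0 ⇒ t ≤ 0. So t ∈ [0, 0]: 1 solution.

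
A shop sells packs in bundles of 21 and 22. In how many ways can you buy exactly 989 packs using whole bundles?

Need nonnegative integers with 21j + 22k = 989.
gcd(21, 22) = 1, and 21·(-1) + 22·(1) = 1.
So (j₀, k₀) = (-989, 989); general j = -989 + 22t, k = 989 - 21t.
j ≥ 0 ⇒ t ≥ 45; k ≥ 0 ⇒ t ≤ 47. That's 3 values of t.

3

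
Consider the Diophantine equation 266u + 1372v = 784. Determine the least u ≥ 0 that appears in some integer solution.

gcd(1372, 266):
  1372 = 5×266 + 42
  266 = 6×42 + 14
  42 = 3×14
so gcd(1372, 266) = 14.
14 divides 784, so solutions exist.
Back-substitute for Bézout coefficients:
  14 = 266 - 6×42
  ... = 266×(31) + 1372×(-6)
Scale by 784/14 = 56: (u₀, v₀) = (1736, -336).
General solution: u = 1736 + 98t, v = -336 - 19t for integer t.
u ≥ 0: smallest is 1736 mod 98 = 70 (at t = -17), with v = -13.

70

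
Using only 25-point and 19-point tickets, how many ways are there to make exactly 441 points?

1

Need nonnegative integers with 25j + 19k = 441.
gcd(25, 19) = 1, and 25·(-3) + 19·(4) = 1.
So (j₀, k₀) = (-1323, 1764); general j = -1323 + 19t, k = 1764 - 25t.
j ≥ 0 ⇒ t ≥ 70; k ≥ 0 ⇒ t ≤ 70. That's 1 value of t.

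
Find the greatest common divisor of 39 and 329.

gcd(329, 39) = 1  (329 = 8·39 + 17, 39 = 2·17 + 5, 17 = 3·5 + 2, 5 = 2·2 + 1, 2 = 2·1).

1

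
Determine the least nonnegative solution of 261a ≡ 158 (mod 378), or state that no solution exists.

gcd(378, 261) = 9.
9 does not divide 158, so the congruence has no solution.

no solution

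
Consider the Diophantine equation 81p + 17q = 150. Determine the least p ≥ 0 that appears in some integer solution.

gcd(81, 17) = 1  (81 = 4*17 + 13, 17 = 1*13 + 4, 13 = 3*4 + 1, 4 = 4*1).
1 divides 150, so solutions exist.
Back-substituting, 81*(4) + 17*(-19) = 1.
Scale by 150/1 = 150: (p₀, q₀) = (600, -2850).
General solution: p = 600 + 17t, q = -2850 - 81t for integer t.
p ≥ 0: smallest is 600 mod 17 = 5 (at t = -35), with q = -15.

5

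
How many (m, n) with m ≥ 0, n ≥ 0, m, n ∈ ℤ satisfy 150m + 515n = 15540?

1

gcd(515, 150) = 5.
By Bézout, 150·(-24) + 515·(7) = 5.
One solution: (83, 6).
General: m = 83 + 103t, n = 6 - 30t.
m ≥ 0 ⇒ t ≥ 0; n ≥ 0 ⇒ t ≤ 0. So t ∈ [0, 0]: 1 solution.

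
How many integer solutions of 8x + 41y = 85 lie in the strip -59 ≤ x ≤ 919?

gcd(41, 8) = 1.
By Bézout, 8*(-5) + 41*(1) = 1.
Particular solution: (26, -3).
General solution: x = 26 + 41t, y = -3 - 8t for integer t.
-59 ≤ 26 + 41t ≤ 919 gives t ∈ [-2, 21], which is 24 values.

24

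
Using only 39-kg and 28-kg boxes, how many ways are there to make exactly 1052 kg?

1

Need nonnegative integers with 39j + 28k = 1052.
gcd(39, 28) = 1, and 39·(-5) + 28·(7) = 1.
So (j₀, k₀) = (-5260, 7364); general j = -5260 + 28t, k = 7364 - 39t.
j ≥ 0 ⇒ t ≥ 188; k ≥ 0 ⇒ t ≤ 188. That's 1 value of t.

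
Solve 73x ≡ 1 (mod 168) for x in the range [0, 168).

145

gcd(168, 73) = 1  (168 = 2*73 + 22, 73 = 3*22 + 7, 22 = 3*7 + 1, 7 = 7*1).
Back-substituting, 73*(-23) + 168*(10) = 1.
So 73*-23 ≡ 1 (mod 168), and -23 mod 168 = 145.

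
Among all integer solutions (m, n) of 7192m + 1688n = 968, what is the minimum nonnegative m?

171

gcd(7192, 1688) = 8  (7192 = 4*1688 + 440, 1688 = 3*440 + 368, 440 = 1*368 + 72, 368 = 5*72 + 8, 72 = 9*8).
8 divides 968, so solutions exist.
Back-substituting, 7192*(-23) + 1688*(98) = 8.
Scale by 968/8 = 121: (m₀, n₀) = (-2783, 11858).
General solution: m = -2783 + 211t, n = 11858 - 899t for integer t.
m ≥ 0: smallest is -2783 mod 211 = 171 (at t = 14), with n = -728.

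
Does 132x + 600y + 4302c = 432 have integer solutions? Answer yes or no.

yes

gcd(600, 132) = 12  (600 = 4×132 + 72, 132 = 1×72 + 60, 72 = 1×60 + 12, 60 = 5×12).
gcd(12, 4302) = 6.
6 divides 432, so integer solutions exist.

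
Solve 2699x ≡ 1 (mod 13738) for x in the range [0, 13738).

12155

gcd(13738, 2699) = 1  (13738 = 5*2699 + 243, 2699 = 11*243 + 26, 243 = 9*26 + 9, 26 = 2*9 + 8, 9 = 1*8 + 1, 8 = 8*1).
Back-substituting, 2699*(-1583) + 13738*(311) = 1.
So 2699*-1583 ≡ 1 (mod 13738), and -1583 mod 13738 = 12155.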